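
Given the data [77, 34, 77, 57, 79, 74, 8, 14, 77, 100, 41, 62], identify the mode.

77

Step 1: Count the frequency of each value:
  8: appears 1 time(s)
  14: appears 1 time(s)
  34: appears 1 time(s)
  41: appears 1 time(s)
  57: appears 1 time(s)
  62: appears 1 time(s)
  74: appears 1 time(s)
  77: appears 3 time(s)
  79: appears 1 time(s)
  100: appears 1 time(s)
Step 2: The value 77 appears most frequently (3 times).
Step 3: Mode = 77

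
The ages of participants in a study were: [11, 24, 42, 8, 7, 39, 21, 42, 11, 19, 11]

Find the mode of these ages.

11

Step 1: Count the frequency of each value:
  7: appears 1 time(s)
  8: appears 1 time(s)
  11: appears 3 time(s)
  19: appears 1 time(s)
  21: appears 1 time(s)
  24: appears 1 time(s)
  39: appears 1 time(s)
  42: appears 2 time(s)
Step 2: The value 11 appears most frequently (3 times).
Step 3: Mode = 11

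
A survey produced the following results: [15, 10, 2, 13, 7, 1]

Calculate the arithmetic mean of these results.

8

Step 1: Sum all values: 15 + 10 + 2 + 13 + 7 + 1 = 48
Step 2: Count the number of values: n = 6
Step 3: Mean = sum / n = 48 / 6 = 8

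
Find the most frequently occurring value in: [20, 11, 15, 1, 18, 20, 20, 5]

20

Step 1: Count the frequency of each value:
  1: appears 1 time(s)
  5: appears 1 time(s)
  11: appears 1 time(s)
  15: appears 1 time(s)
  18: appears 1 time(s)
  20: appears 3 time(s)
Step 2: The value 20 appears most frequently (3 times).
Step 3: Mode = 20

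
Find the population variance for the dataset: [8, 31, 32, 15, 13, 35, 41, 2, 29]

164.321

Step 1: Compute the mean: (8 + 31 + 32 + 15 + 13 + 35 + 41 + 2 + 29) / 9 = 22.8889
Step 2: Compute squared deviations from the mean:
  (8 - 22.8889)^2 = 221.679
  (31 - 22.8889)^2 = 65.7901
  (32 - 22.8889)^2 = 83.0123
  (15 - 22.8889)^2 = 62.2346
  (13 - 22.8889)^2 = 97.7901
  (35 - 22.8889)^2 = 146.679
  (41 - 22.8889)^2 = 328.0123
  (2 - 22.8889)^2 = 436.3457
  (29 - 22.8889)^2 = 37.3457
Step 3: Sum of squared deviations = 1478.8889
Step 4: Population variance = 1478.8889 / 9 = 164.321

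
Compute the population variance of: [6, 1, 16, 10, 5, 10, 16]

26.9796

Step 1: Compute the mean: (6 + 1 + 16 + 10 + 5 + 10 + 16) / 7 = 9.1429
Step 2: Compute squared deviations from the mean:
  (6 - 9.1429)^2 = 9.8776
  (1 - 9.1429)^2 = 66.3061
  (16 - 9.1429)^2 = 47.0204
  (10 - 9.1429)^2 = 0.7347
  (5 - 9.1429)^2 = 17.1633
  (10 - 9.1429)^2 = 0.7347
  (16 - 9.1429)^2 = 47.0204
Step 3: Sum of squared deviations = 188.8571
Step 4: Population variance = 188.8571 / 7 = 26.9796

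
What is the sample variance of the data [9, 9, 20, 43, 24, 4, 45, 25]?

235.4107

Step 1: Compute the mean: (9 + 9 + 20 + 43 + 24 + 4 + 45 + 25) / 8 = 22.375
Step 2: Compute squared deviations from the mean:
  (9 - 22.375)^2 = 178.8906
  (9 - 22.375)^2 = 178.8906
  (20 - 22.375)^2 = 5.6406
  (43 - 22.375)^2 = 425.3906
  (24 - 22.375)^2 = 2.6406
  (4 - 22.375)^2 = 337.6406
  (45 - 22.375)^2 = 511.8906
  (25 - 22.375)^2 = 6.8906
Step 3: Sum of squared deviations = 1647.875
Step 4: Sample variance = 1647.875 / 7 = 235.4107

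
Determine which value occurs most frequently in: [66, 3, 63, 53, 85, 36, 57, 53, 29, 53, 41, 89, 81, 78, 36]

53

Step 1: Count the frequency of each value:
  3: appears 1 time(s)
  29: appears 1 time(s)
  36: appears 2 time(s)
  41: appears 1 time(s)
  53: appears 3 time(s)
  57: appears 1 time(s)
  63: appears 1 time(s)
  66: appears 1 time(s)
  78: appears 1 time(s)
  81: appears 1 time(s)
  85: appears 1 time(s)
  89: appears 1 time(s)
Step 2: The value 53 appears most frequently (3 times).
Step 3: Mode = 53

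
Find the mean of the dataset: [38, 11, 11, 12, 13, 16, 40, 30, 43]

23.7778

Step 1: Sum all values: 38 + 11 + 11 + 12 + 13 + 16 + 40 + 30 + 43 = 214
Step 2: Count the number of values: n = 9
Step 3: Mean = sum / n = 214 / 9 = 23.7778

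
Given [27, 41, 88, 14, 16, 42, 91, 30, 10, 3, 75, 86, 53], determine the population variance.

920.6746

Step 1: Compute the mean: (27 + 41 + 88 + 14 + 16 + 42 + 91 + 30 + 10 + 3 + 75 + 86 + 53) / 13 = 44.3077
Step 2: Compute squared deviations from the mean:
  (27 - 44.3077)^2 = 299.5562
  (41 - 44.3077)^2 = 10.9408
  (88 - 44.3077)^2 = 1909.0178
  (14 - 44.3077)^2 = 918.5562
  (16 - 44.3077)^2 = 801.3254
  (42 - 44.3077)^2 = 5.3254
  (91 - 44.3077)^2 = 2180.1716
  (30 - 44.3077)^2 = 204.7101
  (10 - 44.3077)^2 = 1177.0178
  (3 - 44.3077)^2 = 1706.3254
  (75 - 44.3077)^2 = 942.0178
  (86 - 44.3077)^2 = 1738.2485
  (53 - 44.3077)^2 = 75.5562
Step 3: Sum of squared deviations = 11968.7692
Step 4: Population variance = 11968.7692 / 13 = 920.6746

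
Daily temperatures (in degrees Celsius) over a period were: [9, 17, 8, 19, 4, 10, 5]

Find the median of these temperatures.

9

Step 1: Sort the data in ascending order: [4, 5, 8, 9, 10, 17, 19]
Step 2: The number of values is n = 7.
Step 3: Since n is odd, the median is the middle value at position 4: 9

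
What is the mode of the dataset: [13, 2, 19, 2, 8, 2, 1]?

2

Step 1: Count the frequency of each value:
  1: appears 1 time(s)
  2: appears 3 time(s)
  8: appears 1 time(s)
  13: appears 1 time(s)
  19: appears 1 time(s)
Step 2: The value 2 appears most frequently (3 times).
Step 3: Mode = 2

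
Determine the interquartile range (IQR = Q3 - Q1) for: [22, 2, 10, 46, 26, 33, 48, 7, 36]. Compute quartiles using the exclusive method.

32.5

Step 1: Sort the data: [2, 7, 10, 22, 26, 33, 36, 46, 48]
Step 2: n = 9
Step 3: Using the exclusive quartile method:
  Q1 = 8.5
  Q2 (median) = 26
  Q3 = 41
  IQR = Q3 - Q1 = 41 - 8.5 = 32.5
Step 4: IQR = 32.5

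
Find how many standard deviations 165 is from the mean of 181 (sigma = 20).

-0.8

Step 1: Recall the z-score formula: z = (x - mu) / sigma
Step 2: Substitute values: z = (165 - 181) / 20
Step 3: z = -16 / 20 = -0.8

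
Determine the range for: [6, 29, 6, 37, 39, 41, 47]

41

Step 1: Identify the maximum value: max = 47
Step 2: Identify the minimum value: min = 6
Step 3: Range = max - min = 47 - 6 = 41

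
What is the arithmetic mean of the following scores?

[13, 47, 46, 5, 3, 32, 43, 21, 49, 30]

28.9

Step 1: Sum all values: 13 + 47 + 46 + 5 + 3 + 32 + 43 + 21 + 49 + 30 = 289
Step 2: Count the number of values: n = 10
Step 3: Mean = sum / n = 289 / 10 = 28.9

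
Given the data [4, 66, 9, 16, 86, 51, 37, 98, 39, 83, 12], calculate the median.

39

Step 1: Sort the data in ascending order: [4, 9, 12, 16, 37, 39, 51, 66, 83, 86, 98]
Step 2: The number of values is n = 11.
Step 3: Since n is odd, the median is the middle value at position 6: 39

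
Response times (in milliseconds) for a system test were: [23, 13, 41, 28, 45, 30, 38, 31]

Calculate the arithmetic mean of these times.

31.125

Step 1: Sum all values: 23 + 13 + 41 + 28 + 45 + 30 + 38 + 31 = 249
Step 2: Count the number of values: n = 8
Step 3: Mean = sum / n = 249 / 8 = 31.125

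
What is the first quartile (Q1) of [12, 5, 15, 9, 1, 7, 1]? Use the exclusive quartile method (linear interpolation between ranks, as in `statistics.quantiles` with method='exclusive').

1

Step 1: Sort the data: [1, 1, 5, 7, 9, 12, 15]
Step 2: n = 7
Step 3: Using the exclusive quartile method:
  Q1 = 1
  Q2 (median) = 7
  Q3 = 12
  IQR = Q3 - Q1 = 12 - 1 = 11
Step 4: Q1 = 1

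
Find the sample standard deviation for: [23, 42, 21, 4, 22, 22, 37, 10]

12.4893

Step 1: Compute the mean: 22.625
Step 2: Sum of squared deviations from the mean: 1091.875
Step 3: Sample variance = 1091.875 / 7 = 155.9821
Step 4: Standard deviation = sqrt(155.9821) = 12.4893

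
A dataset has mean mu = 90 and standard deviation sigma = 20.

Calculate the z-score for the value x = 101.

0.55

Step 1: Recall the z-score formula: z = (x - mu) / sigma
Step 2: Substitute values: z = (101 - 90) / 20
Step 3: z = 11 / 20 = 0.55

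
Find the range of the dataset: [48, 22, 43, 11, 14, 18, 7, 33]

41

Step 1: Identify the maximum value: max = 48
Step 2: Identify the minimum value: min = 7
Step 3: Range = max - min = 48 - 7 = 41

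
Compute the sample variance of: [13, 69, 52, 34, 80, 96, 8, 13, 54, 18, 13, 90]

1077.0909

Step 1: Compute the mean: (13 + 69 + 52 + 34 + 80 + 96 + 8 + 13 + 54 + 18 + 13 + 90) / 12 = 45
Step 2: Compute squared deviations from the mean:
  (13 - 45)^2 = 1024
  (69 - 45)^2 = 576
  (52 - 45)^2 = 49
  (34 - 45)^2 = 121
  (80 - 45)^2 = 1225
  (96 - 45)^2 = 2601
  (8 - 45)^2 = 1369
  (13 - 45)^2 = 1024
  (54 - 45)^2 = 81
  (18 - 45)^2 = 729
  (13 - 45)^2 = 1024
  (90 - 45)^2 = 2025
Step 3: Sum of squared deviations = 11848
Step 4: Sample variance = 11848 / 11 = 1077.0909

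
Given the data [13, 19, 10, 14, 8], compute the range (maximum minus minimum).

11

Step 1: Identify the maximum value: max = 19
Step 2: Identify the minimum value: min = 8
Step 3: Range = max - min = 19 - 8 = 11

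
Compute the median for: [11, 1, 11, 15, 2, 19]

11

Step 1: Sort the data in ascending order: [1, 2, 11, 11, 15, 19]
Step 2: The number of values is n = 6.
Step 3: Since n is even, the median is the average of positions 3 and 4:
  Median = (11 + 11) / 2 = 11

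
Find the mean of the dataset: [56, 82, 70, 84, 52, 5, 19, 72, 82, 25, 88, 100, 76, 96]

64.7857

Step 1: Sum all values: 56 + 82 + 70 + 84 + 52 + 5 + 19 + 72 + 82 + 25 + 88 + 100 + 76 + 96 = 907
Step 2: Count the number of values: n = 14
Step 3: Mean = sum / n = 907 / 14 = 64.7857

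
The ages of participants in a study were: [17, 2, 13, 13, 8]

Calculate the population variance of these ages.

26.64

Step 1: Compute the mean: (17 + 2 + 13 + 13 + 8) / 5 = 10.6
Step 2: Compute squared deviations from the mean:
  (17 - 10.6)^2 = 40.96
  (2 - 10.6)^2 = 73.96
  (13 - 10.6)^2 = 5.76
  (13 - 10.6)^2 = 5.76
  (8 - 10.6)^2 = 6.76
Step 3: Sum of squared deviations = 133.2
Step 4: Population variance = 133.2 / 5 = 26.64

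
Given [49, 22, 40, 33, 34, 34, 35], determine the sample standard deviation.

8.1182

Step 1: Compute the mean: 35.2857
Step 2: Sum of squared deviations from the mean: 395.4286
Step 3: Sample variance = 395.4286 / 6 = 65.9048
Step 4: Standard deviation = sqrt(65.9048) = 8.1182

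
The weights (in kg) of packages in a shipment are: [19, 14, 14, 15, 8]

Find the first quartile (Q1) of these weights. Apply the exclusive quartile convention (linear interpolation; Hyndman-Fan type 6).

11

Step 1: Sort the data: [8, 14, 14, 15, 19]
Step 2: n = 5
Step 3: Using the exclusive quartile method:
  Q1 = 11
  Q2 (median) = 14
  Q3 = 17
  IQR = Q3 - Q1 = 17 - 11 = 6
Step 4: Q1 = 11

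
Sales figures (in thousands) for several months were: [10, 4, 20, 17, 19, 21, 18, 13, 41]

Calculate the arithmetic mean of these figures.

18.1111

Step 1: Sum all values: 10 + 4 + 20 + 17 + 19 + 21 + 18 + 13 + 41 = 163
Step 2: Count the number of values: n = 9
Step 3: Mean = sum / n = 163 / 9 = 18.1111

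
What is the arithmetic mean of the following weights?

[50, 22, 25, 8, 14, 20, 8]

21

Step 1: Sum all values: 50 + 22 + 25 + 8 + 14 + 20 + 8 = 147
Step 2: Count the number of values: n = 7
Step 3: Mean = sum / n = 147 / 7 = 21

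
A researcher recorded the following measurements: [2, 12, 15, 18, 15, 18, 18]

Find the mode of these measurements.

18

Step 1: Count the frequency of each value:
  2: appears 1 time(s)
  12: appears 1 time(s)
  15: appears 2 time(s)
  18: appears 3 time(s)
Step 2: The value 18 appears most frequently (3 times).
Step 3: Mode = 18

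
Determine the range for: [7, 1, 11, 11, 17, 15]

16

Step 1: Identify the maximum value: max = 17
Step 2: Identify the minimum value: min = 1
Step 3: Range = max - min = 17 - 1 = 16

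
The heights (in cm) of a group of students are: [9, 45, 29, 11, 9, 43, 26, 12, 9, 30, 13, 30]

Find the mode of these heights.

9

Step 1: Count the frequency of each value:
  9: appears 3 time(s)
  11: appears 1 time(s)
  12: appears 1 time(s)
  13: appears 1 time(s)
  26: appears 1 time(s)
  29: appears 1 time(s)
  30: appears 2 time(s)
  43: appears 1 time(s)
  45: appears 1 time(s)
Step 2: The value 9 appears most frequently (3 times).
Step 3: Mode = 9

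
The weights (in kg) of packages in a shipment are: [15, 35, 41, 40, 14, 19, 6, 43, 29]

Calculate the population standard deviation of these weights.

12.9396

Step 1: Compute the mean: 26.8889
Step 2: Sum of squared deviations from the mean: 1506.8889
Step 3: Population variance = 1506.8889 / 9 = 167.4321
Step 4: Standard deviation = sqrt(167.4321) = 12.9396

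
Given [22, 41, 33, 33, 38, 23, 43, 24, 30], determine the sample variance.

61.1111

Step 1: Compute the mean: (22 + 41 + 33 + 33 + 38 + 23 + 43 + 24 + 30) / 9 = 31.8889
Step 2: Compute squared deviations from the mean:
  (22 - 31.8889)^2 = 97.7901
  (41 - 31.8889)^2 = 83.0123
  (33 - 31.8889)^2 = 1.2346
  (33 - 31.8889)^2 = 1.2346
  (38 - 31.8889)^2 = 37.3457
  (23 - 31.8889)^2 = 79.0123
  (43 - 31.8889)^2 = 123.4568
  (24 - 31.8889)^2 = 62.2346
  (30 - 31.8889)^2 = 3.5679
Step 3: Sum of squared deviations = 488.8889
Step 4: Sample variance = 488.8889 / 8 = 61.1111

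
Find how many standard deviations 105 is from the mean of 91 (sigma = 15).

0.9333

Step 1: Recall the z-score formula: z = (x - mu) / sigma
Step 2: Substitute values: z = (105 - 91) / 15
Step 3: z = 14 / 15 = 0.9333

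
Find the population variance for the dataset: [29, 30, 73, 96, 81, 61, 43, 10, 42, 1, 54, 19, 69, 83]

793.0867

Step 1: Compute the mean: (29 + 30 + 73 + 96 + 81 + 61 + 43 + 10 + 42 + 1 + 54 + 19 + 69 + 83) / 14 = 49.3571
Step 2: Compute squared deviations from the mean:
  (29 - 49.3571)^2 = 414.4133
  (30 - 49.3571)^2 = 374.699
  (73 - 49.3571)^2 = 558.9847
  (96 - 49.3571)^2 = 2175.5561
  (81 - 49.3571)^2 = 1001.2704
  (61 - 49.3571)^2 = 135.5561
  (43 - 49.3571)^2 = 40.4133
  (10 - 49.3571)^2 = 1548.9847
  (42 - 49.3571)^2 = 54.1276
  (1 - 49.3571)^2 = 2338.4133
  (54 - 49.3571)^2 = 21.5561
  (19 - 49.3571)^2 = 921.5561
  (69 - 49.3571)^2 = 385.8418
  (83 - 49.3571)^2 = 1131.8418
Step 3: Sum of squared deviations = 11103.2143
Step 4: Population variance = 11103.2143 / 14 = 793.0867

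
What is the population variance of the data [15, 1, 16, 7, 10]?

30.16

Step 1: Compute the mean: (15 + 1 + 16 + 7 + 10) / 5 = 9.8
Step 2: Compute squared deviations from the mean:
  (15 - 9.8)^2 = 27.04
  (1 - 9.8)^2 = 77.44
  (16 - 9.8)^2 = 38.44
  (7 - 9.8)^2 = 7.84
  (10 - 9.8)^2 = 0.04
Step 3: Sum of squared deviations = 150.8
Step 4: Population variance = 150.8 / 5 = 30.16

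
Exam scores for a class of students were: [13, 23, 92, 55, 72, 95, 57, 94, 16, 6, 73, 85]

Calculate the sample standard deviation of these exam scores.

33.9522

Step 1: Compute the mean: 56.75
Step 2: Sum of squared deviations from the mean: 12680.25
Step 3: Sample variance = 12680.25 / 11 = 1152.75
Step 4: Standard deviation = sqrt(1152.75) = 33.9522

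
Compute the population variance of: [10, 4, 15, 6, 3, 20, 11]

32.4082

Step 1: Compute the mean: (10 + 4 + 15 + 6 + 3 + 20 + 11) / 7 = 9.8571
Step 2: Compute squared deviations from the mean:
  (10 - 9.8571)^2 = 0.0204
  (4 - 9.8571)^2 = 34.3061
  (15 - 9.8571)^2 = 26.449
  (6 - 9.8571)^2 = 14.8776
  (3 - 9.8571)^2 = 47.0204
  (20 - 9.8571)^2 = 102.8776
  (11 - 9.8571)^2 = 1.3061
Step 3: Sum of squared deviations = 226.8571
Step 4: Population variance = 226.8571 / 7 = 32.4082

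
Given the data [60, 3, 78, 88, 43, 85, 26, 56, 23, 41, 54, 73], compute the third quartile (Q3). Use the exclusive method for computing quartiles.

76.75

Step 1: Sort the data: [3, 23, 26, 41, 43, 54, 56, 60, 73, 78, 85, 88]
Step 2: n = 12
Step 3: Using the exclusive quartile method:
  Q1 = 29.75
  Q2 (median) = 55
  Q3 = 76.75
  IQR = Q3 - Q1 = 76.75 - 29.75 = 47
Step 4: Q3 = 76.75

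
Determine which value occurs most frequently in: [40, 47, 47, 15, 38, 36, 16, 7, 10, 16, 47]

47

Step 1: Count the frequency of each value:
  7: appears 1 time(s)
  10: appears 1 time(s)
  15: appears 1 time(s)
  16: appears 2 time(s)
  36: appears 1 time(s)
  38: appears 1 time(s)
  40: appears 1 time(s)
  47: appears 3 time(s)
Step 2: The value 47 appears most frequently (3 times).
Step 3: Mode = 47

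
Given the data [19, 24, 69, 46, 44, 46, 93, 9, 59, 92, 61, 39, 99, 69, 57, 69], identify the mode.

69

Step 1: Count the frequency of each value:
  9: appears 1 time(s)
  19: appears 1 time(s)
  24: appears 1 time(s)
  39: appears 1 time(s)
  44: appears 1 time(s)
  46: appears 2 time(s)
  57: appears 1 time(s)
  59: appears 1 time(s)
  61: appears 1 time(s)
  69: appears 3 time(s)
  92: appears 1 time(s)
  93: appears 1 time(s)
  99: appears 1 time(s)
Step 2: The value 69 appears most frequently (3 times).
Step 3: Mode = 69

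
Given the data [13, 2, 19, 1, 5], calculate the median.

5

Step 1: Sort the data in ascending order: [1, 2, 5, 13, 19]
Step 2: The number of values is n = 5.
Step 3: Since n is odd, the median is the middle value at position 3: 5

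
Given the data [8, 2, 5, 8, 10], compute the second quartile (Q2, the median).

8

Step 1: Sort the data: [2, 5, 8, 8, 10]
Step 2: n = 5
Step 3: Q2 is the median. Since n is odd, it is the middle value at position 3: 8
Step 4: Q2 = 8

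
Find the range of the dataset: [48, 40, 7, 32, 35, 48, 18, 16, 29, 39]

41

Step 1: Identify the maximum value: max = 48
Step 2: Identify the minimum value: min = 7
Step 3: Range = max - min = 48 - 7 = 41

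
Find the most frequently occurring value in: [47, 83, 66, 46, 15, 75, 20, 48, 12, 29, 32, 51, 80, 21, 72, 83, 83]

83

Step 1: Count the frequency of each value:
  12: appears 1 time(s)
  15: appears 1 time(s)
  20: appears 1 time(s)
  21: appears 1 time(s)
  29: appears 1 time(s)
  32: appears 1 time(s)
  46: appears 1 time(s)
  47: appears 1 time(s)
  48: appears 1 time(s)
  51: appears 1 time(s)
  66: appears 1 time(s)
  72: appears 1 time(s)
  75: appears 1 time(s)
  80: appears 1 time(s)
  83: appears 3 time(s)
Step 2: The value 83 appears most frequently (3 times).
Step 3: Mode = 83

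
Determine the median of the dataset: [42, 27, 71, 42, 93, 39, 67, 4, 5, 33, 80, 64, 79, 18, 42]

42

Step 1: Sort the data in ascending order: [4, 5, 18, 27, 33, 39, 42, 42, 42, 64, 67, 71, 79, 80, 93]
Step 2: The number of values is n = 15.
Step 3: Since n is odd, the median is the middle value at position 8: 42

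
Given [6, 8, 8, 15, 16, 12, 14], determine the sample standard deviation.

3.9461

Step 1: Compute the mean: 11.2857
Step 2: Sum of squared deviations from the mean: 93.4286
Step 3: Sample variance = 93.4286 / 6 = 15.5714
Step 4: Standard deviation = sqrt(15.5714) = 3.9461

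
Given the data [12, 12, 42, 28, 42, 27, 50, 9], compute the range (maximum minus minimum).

41

Step 1: Identify the maximum value: max = 50
Step 2: Identify the minimum value: min = 9
Step 3: Range = max - min = 50 - 9 = 41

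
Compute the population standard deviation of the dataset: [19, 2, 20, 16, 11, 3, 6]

6.9693

Step 1: Compute the mean: 11
Step 2: Sum of squared deviations from the mean: 340
Step 3: Population variance = 340 / 7 = 48.5714
Step 4: Standard deviation = sqrt(48.5714) = 6.9693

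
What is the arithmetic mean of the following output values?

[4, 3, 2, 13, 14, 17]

8.8333

Step 1: Sum all values: 4 + 3 + 2 + 13 + 14 + 17 = 53
Step 2: Count the number of values: n = 6
Step 3: Mean = sum / n = 53 / 6 = 8.8333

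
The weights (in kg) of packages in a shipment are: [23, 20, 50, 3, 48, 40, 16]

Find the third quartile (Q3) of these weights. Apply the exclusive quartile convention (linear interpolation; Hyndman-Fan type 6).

48

Step 1: Sort the data: [3, 16, 20, 23, 40, 48, 50]
Step 2: n = 7
Step 3: Using the exclusive quartile method:
  Q1 = 16
  Q2 (median) = 23
  Q3 = 48
  IQR = Q3 - Q1 = 48 - 16 = 32
Step 4: Q3 = 48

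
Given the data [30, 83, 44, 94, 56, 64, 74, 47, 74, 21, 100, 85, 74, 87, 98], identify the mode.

74

Step 1: Count the frequency of each value:
  21: appears 1 time(s)
  30: appears 1 time(s)
  44: appears 1 time(s)
  47: appears 1 time(s)
  56: appears 1 time(s)
  64: appears 1 time(s)
  74: appears 3 time(s)
  83: appears 1 time(s)
  85: appears 1 time(s)
  87: appears 1 time(s)
  94: appears 1 time(s)
  98: appears 1 time(s)
  100: appears 1 time(s)
Step 2: The value 74 appears most frequently (3 times).
Step 3: Mode = 74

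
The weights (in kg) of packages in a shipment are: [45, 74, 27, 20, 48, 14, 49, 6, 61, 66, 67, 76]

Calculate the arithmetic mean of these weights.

46.0833

Step 1: Sum all values: 45 + 74 + 27 + 20 + 48 + 14 + 49 + 6 + 61 + 66 + 67 + 76 = 553
Step 2: Count the number of values: n = 12
Step 3: Mean = sum / n = 553 / 12 = 46.0833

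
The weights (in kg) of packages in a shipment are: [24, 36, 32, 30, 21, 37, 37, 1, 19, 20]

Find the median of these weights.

27

Step 1: Sort the data in ascending order: [1, 19, 20, 21, 24, 30, 32, 36, 37, 37]
Step 2: The number of values is n = 10.
Step 3: Since n is even, the median is the average of positions 5 and 6:
  Median = (24 + 30) / 2 = 27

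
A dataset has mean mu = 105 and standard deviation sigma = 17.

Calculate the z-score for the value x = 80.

-1.4706

Step 1: Recall the z-score formula: z = (x - mu) / sigma
Step 2: Substitute values: z = (80 - 105) / 17
Step 3: z = -25 / 17 = -1.4706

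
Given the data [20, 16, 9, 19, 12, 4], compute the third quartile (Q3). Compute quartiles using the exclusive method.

19.25

Step 1: Sort the data: [4, 9, 12, 16, 19, 20]
Step 2: n = 6
Step 3: Using the exclusive quartile method:
  Q1 = 7.75
  Q2 (median) = 14
  Q3 = 19.25
  IQR = Q3 - Q1 = 19.25 - 7.75 = 11.5
Step 4: Q3 = 19.25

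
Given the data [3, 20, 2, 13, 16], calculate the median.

13

Step 1: Sort the data in ascending order: [2, 3, 13, 16, 20]
Step 2: The number of values is n = 5.
Step 3: Since n is odd, the median is the middle value at position 3: 13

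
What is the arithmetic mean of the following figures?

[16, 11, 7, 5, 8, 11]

9.6667

Step 1: Sum all values: 16 + 11 + 7 + 5 + 8 + 11 = 58
Step 2: Count the number of values: n = 6
Step 3: Mean = sum / n = 58 / 6 = 9.6667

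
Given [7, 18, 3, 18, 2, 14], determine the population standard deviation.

6.65

Step 1: Compute the mean: 10.3333
Step 2: Sum of squared deviations from the mean: 265.3333
Step 3: Population variance = 265.3333 / 6 = 44.2222
Step 4: Standard deviation = sqrt(44.2222) = 6.65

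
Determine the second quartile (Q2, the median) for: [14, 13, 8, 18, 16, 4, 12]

13

Step 1: Sort the data: [4, 8, 12, 13, 14, 16, 18]
Step 2: n = 7
Step 3: Q2 is the median. Since n is odd, it is the middle value at position 4: 13
Step 4: Q2 = 13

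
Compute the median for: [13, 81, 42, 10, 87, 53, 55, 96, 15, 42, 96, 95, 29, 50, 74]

53

Step 1: Sort the data in ascending order: [10, 13, 15, 29, 42, 42, 50, 53, 55, 74, 81, 87, 95, 96, 96]
Step 2: The number of values is n = 15.
Step 3: Since n is odd, the median is the middle value at position 8: 53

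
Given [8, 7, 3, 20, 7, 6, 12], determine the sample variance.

30.6667

Step 1: Compute the mean: (8 + 7 + 3 + 20 + 7 + 6 + 12) / 7 = 9
Step 2: Compute squared deviations from the mean:
  (8 - 9)^2 = 1
  (7 - 9)^2 = 4
  (3 - 9)^2 = 36
  (20 - 9)^2 = 121
  (7 - 9)^2 = 4
  (6 - 9)^2 = 9
  (12 - 9)^2 = 9
Step 3: Sum of squared deviations = 184
Step 4: Sample variance = 184 / 6 = 30.6667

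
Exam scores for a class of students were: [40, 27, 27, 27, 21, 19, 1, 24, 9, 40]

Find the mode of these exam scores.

27

Step 1: Count the frequency of each value:
  1: appears 1 time(s)
  9: appears 1 time(s)
  19: appears 1 time(s)
  21: appears 1 time(s)
  24: appears 1 time(s)
  27: appears 3 time(s)
  40: appears 2 time(s)
Step 2: The value 27 appears most frequently (3 times).
Step 3: Mode = 27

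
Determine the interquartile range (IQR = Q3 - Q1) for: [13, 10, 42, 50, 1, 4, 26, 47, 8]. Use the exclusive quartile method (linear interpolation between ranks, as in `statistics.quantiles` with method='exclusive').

38.5

Step 1: Sort the data: [1, 4, 8, 10, 13, 26, 42, 47, 50]
Step 2: n = 9
Step 3: Using the exclusive quartile method:
  Q1 = 6
  Q2 (median) = 13
  Q3 = 44.5
  IQR = Q3 - Q1 = 44.5 - 6 = 38.5
Step 4: IQR = 38.5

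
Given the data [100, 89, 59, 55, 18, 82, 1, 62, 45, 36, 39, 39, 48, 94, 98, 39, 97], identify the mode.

39

Step 1: Count the frequency of each value:
  1: appears 1 time(s)
  18: appears 1 time(s)
  36: appears 1 time(s)
  39: appears 3 time(s)
  45: appears 1 time(s)
  48: appears 1 time(s)
  55: appears 1 time(s)
  59: appears 1 time(s)
  62: appears 1 time(s)
  82: appears 1 time(s)
  89: appears 1 time(s)
  94: appears 1 time(s)
  97: appears 1 time(s)
  98: appears 1 time(s)
  100: appears 1 time(s)
Step 2: The value 39 appears most frequently (3 times).
Step 3: Mode = 39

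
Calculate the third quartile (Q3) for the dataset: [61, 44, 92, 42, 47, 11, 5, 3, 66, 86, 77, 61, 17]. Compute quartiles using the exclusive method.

71.5

Step 1: Sort the data: [3, 5, 11, 17, 42, 44, 47, 61, 61, 66, 77, 86, 92]
Step 2: n = 13
Step 3: Using the exclusive quartile method:
  Q1 = 14
  Q2 (median) = 47
  Q3 = 71.5
  IQR = Q3 - Q1 = 71.5 - 14 = 57.5
Step 4: Q3 = 71.5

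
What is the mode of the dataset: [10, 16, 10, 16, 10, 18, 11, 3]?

10

Step 1: Count the frequency of each value:
  3: appears 1 time(s)
  10: appears 3 time(s)
  11: appears 1 time(s)
  16: appears 2 time(s)
  18: appears 1 time(s)
Step 2: The value 10 appears most frequently (3 times).
Step 3: Mode = 10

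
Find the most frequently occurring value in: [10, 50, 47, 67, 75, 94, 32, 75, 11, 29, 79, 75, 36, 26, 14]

75

Step 1: Count the frequency of each value:
  10: appears 1 time(s)
  11: appears 1 time(s)
  14: appears 1 time(s)
  26: appears 1 time(s)
  29: appears 1 time(s)
  32: appears 1 time(s)
  36: appears 1 time(s)
  47: appears 1 time(s)
  50: appears 1 time(s)
  67: appears 1 time(s)
  75: appears 3 time(s)
  79: appears 1 time(s)
  94: appears 1 time(s)
Step 2: The value 75 appears most frequently (3 times).
Step 3: Mode = 75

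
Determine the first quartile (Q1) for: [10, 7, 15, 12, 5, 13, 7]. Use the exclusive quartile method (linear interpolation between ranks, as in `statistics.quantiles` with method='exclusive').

7

Step 1: Sort the data: [5, 7, 7, 10, 12, 13, 15]
Step 2: n = 7
Step 3: Using the exclusive quartile method:
  Q1 = 7
  Q2 (median) = 10
  Q3 = 13
  IQR = Q3 - Q1 = 13 - 7 = 6
Step 4: Q1 = 7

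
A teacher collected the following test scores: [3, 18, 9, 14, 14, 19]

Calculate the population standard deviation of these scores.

5.4594

Step 1: Compute the mean: 12.8333
Step 2: Sum of squared deviations from the mean: 178.8333
Step 3: Population variance = 178.8333 / 6 = 29.8056
Step 4: Standard deviation = sqrt(29.8056) = 5.4594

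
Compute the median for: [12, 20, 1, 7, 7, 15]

9.5

Step 1: Sort the data in ascending order: [1, 7, 7, 12, 15, 20]
Step 2: The number of values is n = 6.
Step 3: Since n is even, the median is the average of positions 3 and 4:
  Median = (7 + 12) / 2 = 9.5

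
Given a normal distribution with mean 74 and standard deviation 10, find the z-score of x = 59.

-1.5

Step 1: Recall the z-score formula: z = (x - mu) / sigma
Step 2: Substitute values: z = (59 - 74) / 10
Step 3: z = -15 / 10 = -1.5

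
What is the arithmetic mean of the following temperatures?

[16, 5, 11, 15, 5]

10.4

Step 1: Sum all values: 16 + 5 + 11 + 15 + 5 = 52
Step 2: Count the number of values: n = 5
Step 3: Mean = sum / n = 52 / 5 = 10.4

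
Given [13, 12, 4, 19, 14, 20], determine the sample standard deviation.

5.7504

Step 1: Compute the mean: 13.6667
Step 2: Sum of squared deviations from the mean: 165.3333
Step 3: Sample variance = 165.3333 / 5 = 33.0667
Step 4: Standard deviation = sqrt(33.0667) = 5.7504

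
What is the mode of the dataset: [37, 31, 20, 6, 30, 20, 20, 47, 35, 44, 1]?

20

Step 1: Count the frequency of each value:
  1: appears 1 time(s)
  6: appears 1 time(s)
  20: appears 3 time(s)
  30: appears 1 time(s)
  31: appears 1 time(s)
  35: appears 1 time(s)
  37: appears 1 time(s)
  44: appears 1 time(s)
  47: appears 1 time(s)
Step 2: The value 20 appears most frequently (3 times).
Step 3: Mode = 20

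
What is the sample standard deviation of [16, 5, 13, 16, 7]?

5.1284

Step 1: Compute the mean: 11.4
Step 2: Sum of squared deviations from the mean: 105.2
Step 3: Sample variance = 105.2 / 4 = 26.3
Step 4: Standard deviation = sqrt(26.3) = 5.1284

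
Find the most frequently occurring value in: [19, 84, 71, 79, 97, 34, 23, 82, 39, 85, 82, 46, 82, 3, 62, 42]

82

Step 1: Count the frequency of each value:
  3: appears 1 time(s)
  19: appears 1 time(s)
  23: appears 1 time(s)
  34: appears 1 time(s)
  39: appears 1 time(s)
  42: appears 1 time(s)
  46: appears 1 time(s)
  62: appears 1 time(s)
  71: appears 1 time(s)
  79: appears 1 time(s)
  82: appears 3 time(s)
  84: appears 1 time(s)
  85: appears 1 time(s)
  97: appears 1 time(s)
Step 2: The value 82 appears most frequently (3 times).
Step 3: Mode = 82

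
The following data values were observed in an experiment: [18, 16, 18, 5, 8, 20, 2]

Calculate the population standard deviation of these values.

6.7158

Step 1: Compute the mean: 12.4286
Step 2: Sum of squared deviations from the mean: 315.7143
Step 3: Population variance = 315.7143 / 7 = 45.102
Step 4: Standard deviation = sqrt(45.102) = 6.7158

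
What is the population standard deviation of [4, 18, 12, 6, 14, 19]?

5.61

Step 1: Compute the mean: 12.1667
Step 2: Sum of squared deviations from the mean: 188.8333
Step 3: Population variance = 188.8333 / 6 = 31.4722
Step 4: Standard deviation = sqrt(31.4722) = 5.61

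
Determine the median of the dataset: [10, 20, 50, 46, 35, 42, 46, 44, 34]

42

Step 1: Sort the data in ascending order: [10, 20, 34, 35, 42, 44, 46, 46, 50]
Step 2: The number of values is n = 9.
Step 3: Since n is odd, the median is the middle value at position 5: 42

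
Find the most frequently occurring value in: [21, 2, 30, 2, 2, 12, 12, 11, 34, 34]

2

Step 1: Count the frequency of each value:
  2: appears 3 time(s)
  11: appears 1 time(s)
  12: appears 2 time(s)
  21: appears 1 time(s)
  30: appears 1 time(s)
  34: appears 2 time(s)
Step 2: The value 2 appears most frequently (3 times).
Step 3: Mode = 2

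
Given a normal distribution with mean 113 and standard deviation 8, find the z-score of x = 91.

-2.75

Step 1: Recall the z-score formula: z = (x - mu) / sigma
Step 2: Substitute values: z = (91 - 113) / 8
Step 3: z = -22 / 8 = -2.75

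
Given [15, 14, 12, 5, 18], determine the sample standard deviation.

4.8683

Step 1: Compute the mean: 12.8
Step 2: Sum of squared deviations from the mean: 94.8
Step 3: Sample variance = 94.8 / 4 = 23.7
Step 4: Standard deviation = sqrt(23.7) = 4.8683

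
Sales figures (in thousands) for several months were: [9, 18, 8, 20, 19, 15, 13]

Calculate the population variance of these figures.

19.6735

Step 1: Compute the mean: (9 + 18 + 8 + 20 + 19 + 15 + 13) / 7 = 14.5714
Step 2: Compute squared deviations from the mean:
  (9 - 14.5714)^2 = 31.0408
  (18 - 14.5714)^2 = 11.7551
  (8 - 14.5714)^2 = 43.1837
  (20 - 14.5714)^2 = 29.4694
  (19 - 14.5714)^2 = 19.6122
  (15 - 14.5714)^2 = 0.1837
  (13 - 14.5714)^2 = 2.4694
Step 3: Sum of squared deviations = 137.7143
Step 4: Population variance = 137.7143 / 7 = 19.6735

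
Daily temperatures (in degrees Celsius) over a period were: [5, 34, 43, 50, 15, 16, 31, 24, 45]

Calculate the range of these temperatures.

45

Step 1: Identify the maximum value: max = 50
Step 2: Identify the minimum value: min = 5
Step 3: Range = max - min = 50 - 5 = 45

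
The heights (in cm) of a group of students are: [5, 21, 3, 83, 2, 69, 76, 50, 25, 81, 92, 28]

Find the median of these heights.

39

Step 1: Sort the data in ascending order: [2, 3, 5, 21, 25, 28, 50, 69, 76, 81, 83, 92]
Step 2: The number of values is n = 12.
Step 3: Since n is even, the median is the average of positions 6 and 7:
  Median = (28 + 50) / 2 = 39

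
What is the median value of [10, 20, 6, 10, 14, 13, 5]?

10

Step 1: Sort the data in ascending order: [5, 6, 10, 10, 13, 14, 20]
Step 2: The number of values is n = 7.
Step 3: Since n is odd, the median is the middle value at position 4: 10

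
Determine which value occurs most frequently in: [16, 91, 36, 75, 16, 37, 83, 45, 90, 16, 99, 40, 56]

16

Step 1: Count the frequency of each value:
  16: appears 3 time(s)
  36: appears 1 time(s)
  37: appears 1 time(s)
  40: appears 1 time(s)
  45: appears 1 time(s)
  56: appears 1 time(s)
  75: appears 1 time(s)
  83: appears 1 time(s)
  90: appears 1 time(s)
  91: appears 1 time(s)
  99: appears 1 time(s)
Step 2: The value 16 appears most frequently (3 times).
Step 3: Mode = 16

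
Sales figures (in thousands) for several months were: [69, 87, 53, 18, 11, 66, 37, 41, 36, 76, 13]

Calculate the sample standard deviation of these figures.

26.1972

Step 1: Compute the mean: 46.0909
Step 2: Sum of squared deviations from the mean: 6862.9091
Step 3: Sample variance = 6862.9091 / 10 = 686.2909
Step 4: Standard deviation = sqrt(686.2909) = 26.1972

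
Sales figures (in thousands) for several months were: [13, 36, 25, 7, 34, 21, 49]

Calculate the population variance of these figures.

178.2449

Step 1: Compute the mean: (13 + 36 + 25 + 7 + 34 + 21 + 49) / 7 = 26.4286
Step 2: Compute squared deviations from the mean:
  (13 - 26.4286)^2 = 180.3265
  (36 - 26.4286)^2 = 91.6122
  (25 - 26.4286)^2 = 2.0408
  (7 - 26.4286)^2 = 377.4694
  (34 - 26.4286)^2 = 57.3265
  (21 - 26.4286)^2 = 29.4694
  (49 - 26.4286)^2 = 509.4694
Step 3: Sum of squared deviations = 1247.7143
Step 4: Population variance = 1247.7143 / 7 = 178.2449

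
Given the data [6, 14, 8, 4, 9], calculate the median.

8

Step 1: Sort the data in ascending order: [4, 6, 8, 9, 14]
Step 2: The number of values is n = 5.
Step 3: Since n is odd, the median is the middle value at position 3: 8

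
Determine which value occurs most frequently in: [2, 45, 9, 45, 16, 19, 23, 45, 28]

45

Step 1: Count the frequency of each value:
  2: appears 1 time(s)
  9: appears 1 time(s)
  16: appears 1 time(s)
  19: appears 1 time(s)
  23: appears 1 time(s)
  28: appears 1 time(s)
  45: appears 3 time(s)
Step 2: The value 45 appears most frequently (3 times).
Step 3: Mode = 45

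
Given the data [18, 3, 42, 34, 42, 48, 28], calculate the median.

34

Step 1: Sort the data in ascending order: [3, 18, 28, 34, 42, 42, 48]
Step 2: The number of values is n = 7.
Step 3: Since n is odd, the median is the middle value at position 4: 34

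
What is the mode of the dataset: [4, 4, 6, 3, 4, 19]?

4

Step 1: Count the frequency of each value:
  3: appears 1 time(s)
  4: appears 3 time(s)
  6: appears 1 time(s)
  19: appears 1 time(s)
Step 2: The value 4 appears most frequently (3 times).
Step 3: Mode = 4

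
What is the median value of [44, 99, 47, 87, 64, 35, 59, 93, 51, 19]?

55

Step 1: Sort the data in ascending order: [19, 35, 44, 47, 51, 59, 64, 87, 93, 99]
Step 2: The number of values is n = 10.
Step 3: Since n is even, the median is the average of positions 5 and 6:
  Median = (51 + 59) / 2 = 55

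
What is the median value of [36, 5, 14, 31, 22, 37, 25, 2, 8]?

22

Step 1: Sort the data in ascending order: [2, 5, 8, 14, 22, 25, 31, 36, 37]
Step 2: The number of values is n = 9.
Step 3: Since n is odd, the median is the middle value at position 5: 22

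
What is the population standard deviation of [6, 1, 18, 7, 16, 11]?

5.8713

Step 1: Compute the mean: 9.8333
Step 2: Sum of squared deviations from the mean: 206.8333
Step 3: Population variance = 206.8333 / 6 = 34.4722
Step 4: Standard deviation = sqrt(34.4722) = 5.8713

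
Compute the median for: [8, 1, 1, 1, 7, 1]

1

Step 1: Sort the data in ascending order: [1, 1, 1, 1, 7, 8]
Step 2: The number of values is n = 6.
Step 3: Since n is even, the median is the average of positions 3 and 4:
  Median = (1 + 1) / 2 = 1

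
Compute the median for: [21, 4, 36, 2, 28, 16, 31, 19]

20

Step 1: Sort the data in ascending order: [2, 4, 16, 19, 21, 28, 31, 36]
Step 2: The number of values is n = 8.
Step 3: Since n is even, the median is the average of positions 4 and 5:
  Median = (19 + 21) / 2 = 20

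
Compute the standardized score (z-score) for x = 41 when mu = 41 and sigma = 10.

0

Step 1: Recall the z-score formula: z = (x - mu) / sigma
Step 2: Substitute values: z = (41 - 41) / 10
Step 3: z = 0 / 10 = 0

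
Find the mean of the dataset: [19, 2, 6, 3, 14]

8.8

Step 1: Sum all values: 19 + 2 + 6 + 3 + 14 = 44
Step 2: Count the number of values: n = 5
Step 3: Mean = sum / n = 44 / 5 = 8.8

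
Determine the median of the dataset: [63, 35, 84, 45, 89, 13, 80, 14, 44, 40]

44.5

Step 1: Sort the data in ascending order: [13, 14, 35, 40, 44, 45, 63, 80, 84, 89]
Step 2: The number of values is n = 10.
Step 3: Since n is even, the median is the average of positions 5 and 6:
  Median = (44 + 45) / 2 = 44.5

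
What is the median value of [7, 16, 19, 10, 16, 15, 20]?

16

Step 1: Sort the data in ascending order: [7, 10, 15, 16, 16, 19, 20]
Step 2: The number of values is n = 7.
Step 3: Since n is odd, the median is the middle value at position 4: 16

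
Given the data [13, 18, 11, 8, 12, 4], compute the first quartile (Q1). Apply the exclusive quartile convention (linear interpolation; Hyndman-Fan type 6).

7

Step 1: Sort the data: [4, 8, 11, 12, 13, 18]
Step 2: n = 6
Step 3: Using the exclusive quartile method:
  Q1 = 7
  Q2 (median) = 11.5
  Q3 = 14.25
  IQR = Q3 - Q1 = 14.25 - 7 = 7.25
Step 4: Q1 = 7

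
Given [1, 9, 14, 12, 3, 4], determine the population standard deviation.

4.8103

Step 1: Compute the mean: 7.1667
Step 2: Sum of squared deviations from the mean: 138.8333
Step 3: Population variance = 138.8333 / 6 = 23.1389
Step 4: Standard deviation = sqrt(23.1389) = 4.8103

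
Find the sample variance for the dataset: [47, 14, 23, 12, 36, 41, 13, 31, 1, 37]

228.0556

Step 1: Compute the mean: (47 + 14 + 23 + 12 + 36 + 41 + 13 + 31 + 1 + 37) / 10 = 25.5
Step 2: Compute squared deviations from the mean:
  (47 - 25.5)^2 = 462.25
  (14 - 25.5)^2 = 132.25
  (23 - 25.5)^2 = 6.25
  (12 - 25.5)^2 = 182.25
  (36 - 25.5)^2 = 110.25
  (41 - 25.5)^2 = 240.25
  (13 - 25.5)^2 = 156.25
  (31 - 25.5)^2 = 30.25
  (1 - 25.5)^2 = 600.25
  (37 - 25.5)^2 = 132.25
Step 3: Sum of squared deviations = 2052.5
Step 4: Sample variance = 2052.5 / 9 = 228.0556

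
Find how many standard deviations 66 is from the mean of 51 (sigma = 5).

3

Step 1: Recall the z-score formula: z = (x - mu) / sigma
Step 2: Substitute values: z = (66 - 51) / 5
Step 3: z = 15 / 5 = 3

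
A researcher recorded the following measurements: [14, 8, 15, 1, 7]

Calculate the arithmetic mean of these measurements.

9

Step 1: Sum all values: 14 + 8 + 15 + 1 + 7 = 45
Step 2: Count the number of values: n = 5
Step 3: Mean = sum / n = 45 / 5 = 9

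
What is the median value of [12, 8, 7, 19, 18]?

12

Step 1: Sort the data in ascending order: [7, 8, 12, 18, 19]
Step 2: The number of values is n = 5.
Step 3: Since n is odd, the median is the middle value at position 3: 12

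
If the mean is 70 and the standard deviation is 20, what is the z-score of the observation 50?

-1

Step 1: Recall the z-score formula: z = (x - mu) / sigma
Step 2: Substitute values: z = (50 - 70) / 20
Step 3: z = -20 / 20 = -1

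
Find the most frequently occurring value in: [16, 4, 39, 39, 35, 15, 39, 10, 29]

39

Step 1: Count the frequency of each value:
  4: appears 1 time(s)
  10: appears 1 time(s)
  15: appears 1 time(s)
  16: appears 1 time(s)
  29: appears 1 time(s)
  35: appears 1 time(s)
  39: appears 3 time(s)
Step 2: The value 39 appears most frequently (3 times).
Step 3: Mode = 39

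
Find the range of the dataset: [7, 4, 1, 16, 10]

15

Step 1: Identify the maximum value: max = 16
Step 2: Identify the minimum value: min = 1
Step 3: Range = max - min = 16 - 1 = 15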